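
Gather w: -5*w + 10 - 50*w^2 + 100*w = -50*w^2 + 95*w + 10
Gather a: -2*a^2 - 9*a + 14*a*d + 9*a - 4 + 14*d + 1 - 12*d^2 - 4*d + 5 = -2*a^2 + 14*a*d - 12*d^2 + 10*d + 2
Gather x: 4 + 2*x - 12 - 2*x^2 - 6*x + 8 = -2*x^2 - 4*x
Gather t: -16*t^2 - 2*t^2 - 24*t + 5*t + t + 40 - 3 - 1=-18*t^2 - 18*t + 36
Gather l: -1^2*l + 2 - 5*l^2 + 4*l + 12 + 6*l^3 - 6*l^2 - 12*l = 6*l^3 - 11*l^2 - 9*l + 14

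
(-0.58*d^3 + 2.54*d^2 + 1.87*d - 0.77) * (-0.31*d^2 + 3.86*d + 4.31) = 0.1798*d^5 - 3.0262*d^4 + 6.7249*d^3 + 18.4043*d^2 + 5.0875*d - 3.3187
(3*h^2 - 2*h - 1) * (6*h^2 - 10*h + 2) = 18*h^4 - 42*h^3 + 20*h^2 + 6*h - 2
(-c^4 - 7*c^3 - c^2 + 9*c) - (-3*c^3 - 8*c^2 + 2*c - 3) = -c^4 - 4*c^3 + 7*c^2 + 7*c + 3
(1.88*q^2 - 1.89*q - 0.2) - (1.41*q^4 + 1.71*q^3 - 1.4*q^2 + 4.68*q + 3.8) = -1.41*q^4 - 1.71*q^3 + 3.28*q^2 - 6.57*q - 4.0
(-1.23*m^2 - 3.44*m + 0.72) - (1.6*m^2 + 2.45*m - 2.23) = -2.83*m^2 - 5.89*m + 2.95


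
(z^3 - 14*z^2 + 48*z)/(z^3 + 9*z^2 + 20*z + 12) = z*(z^2 - 14*z + 48)/(z^3 + 9*z^2 + 20*z + 12)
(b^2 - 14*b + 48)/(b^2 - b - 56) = (b - 6)/(b + 7)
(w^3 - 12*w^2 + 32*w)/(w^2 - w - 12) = w*(w - 8)/(w + 3)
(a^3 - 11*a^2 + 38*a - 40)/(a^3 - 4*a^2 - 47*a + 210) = (a^2 - 6*a + 8)/(a^2 + a - 42)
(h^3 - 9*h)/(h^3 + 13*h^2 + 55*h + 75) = h*(h - 3)/(h^2 + 10*h + 25)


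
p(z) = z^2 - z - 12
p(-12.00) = 144.00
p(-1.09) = -9.72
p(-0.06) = -11.94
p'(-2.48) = -5.96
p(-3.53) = 3.99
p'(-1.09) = -3.18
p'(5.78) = 10.56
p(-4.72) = 15.00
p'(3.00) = 5.00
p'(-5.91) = -12.82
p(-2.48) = -3.37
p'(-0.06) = -1.12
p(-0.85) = -10.43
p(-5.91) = 28.84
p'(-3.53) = -8.06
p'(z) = 2*z - 1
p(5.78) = 15.63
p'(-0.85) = -2.70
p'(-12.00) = -25.00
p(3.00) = -6.00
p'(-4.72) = -10.44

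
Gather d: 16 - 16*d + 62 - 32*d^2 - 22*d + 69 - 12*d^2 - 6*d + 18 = -44*d^2 - 44*d + 165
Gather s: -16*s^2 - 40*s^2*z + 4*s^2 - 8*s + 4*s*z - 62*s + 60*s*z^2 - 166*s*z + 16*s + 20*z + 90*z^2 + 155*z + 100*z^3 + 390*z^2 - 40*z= s^2*(-40*z - 12) + s*(60*z^2 - 162*z - 54) + 100*z^3 + 480*z^2 + 135*z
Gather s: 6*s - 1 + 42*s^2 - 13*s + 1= 42*s^2 - 7*s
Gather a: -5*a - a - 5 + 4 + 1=-6*a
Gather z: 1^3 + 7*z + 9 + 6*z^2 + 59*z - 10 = 6*z^2 + 66*z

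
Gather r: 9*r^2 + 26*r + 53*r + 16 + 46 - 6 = 9*r^2 + 79*r + 56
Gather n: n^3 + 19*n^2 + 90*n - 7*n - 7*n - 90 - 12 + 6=n^3 + 19*n^2 + 76*n - 96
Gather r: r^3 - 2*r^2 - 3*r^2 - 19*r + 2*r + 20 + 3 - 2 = r^3 - 5*r^2 - 17*r + 21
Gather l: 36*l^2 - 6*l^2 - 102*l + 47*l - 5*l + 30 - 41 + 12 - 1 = 30*l^2 - 60*l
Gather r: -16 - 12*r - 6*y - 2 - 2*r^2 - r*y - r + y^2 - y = -2*r^2 + r*(-y - 13) + y^2 - 7*y - 18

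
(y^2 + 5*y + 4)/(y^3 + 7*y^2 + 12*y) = (y + 1)/(y*(y + 3))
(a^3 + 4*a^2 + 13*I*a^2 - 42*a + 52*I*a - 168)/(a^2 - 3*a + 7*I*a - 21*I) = (a^2 + a*(4 + 6*I) + 24*I)/(a - 3)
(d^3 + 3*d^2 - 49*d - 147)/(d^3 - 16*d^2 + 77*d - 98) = (d^2 + 10*d + 21)/(d^2 - 9*d + 14)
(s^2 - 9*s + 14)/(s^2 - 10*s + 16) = (s - 7)/(s - 8)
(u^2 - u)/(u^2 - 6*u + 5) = u/(u - 5)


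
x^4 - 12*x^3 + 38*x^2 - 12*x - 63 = (x - 7)*(x - 3)^2*(x + 1)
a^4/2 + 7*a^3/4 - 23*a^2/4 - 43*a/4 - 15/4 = (a/2 + 1/2)*(a - 3)*(a + 1/2)*(a + 5)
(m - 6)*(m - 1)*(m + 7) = m^3 - 43*m + 42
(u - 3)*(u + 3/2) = u^2 - 3*u/2 - 9/2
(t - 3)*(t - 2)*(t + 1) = t^3 - 4*t^2 + t + 6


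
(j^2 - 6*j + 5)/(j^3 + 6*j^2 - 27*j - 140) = (j - 1)/(j^2 + 11*j + 28)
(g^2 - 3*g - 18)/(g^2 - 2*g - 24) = (g + 3)/(g + 4)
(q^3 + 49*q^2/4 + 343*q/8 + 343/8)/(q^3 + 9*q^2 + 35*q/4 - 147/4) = (4*q + 7)/(2*(2*q - 3))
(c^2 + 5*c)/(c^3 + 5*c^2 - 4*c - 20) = c/(c^2 - 4)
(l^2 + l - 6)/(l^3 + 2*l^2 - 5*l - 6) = 1/(l + 1)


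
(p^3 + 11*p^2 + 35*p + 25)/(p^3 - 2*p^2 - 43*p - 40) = (p + 5)/(p - 8)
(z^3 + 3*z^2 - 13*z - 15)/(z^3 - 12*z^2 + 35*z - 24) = (z^2 + 6*z + 5)/(z^2 - 9*z + 8)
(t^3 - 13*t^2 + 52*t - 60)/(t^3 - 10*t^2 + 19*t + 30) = (t - 2)/(t + 1)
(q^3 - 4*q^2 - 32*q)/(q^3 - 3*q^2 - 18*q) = (-q^2 + 4*q + 32)/(-q^2 + 3*q + 18)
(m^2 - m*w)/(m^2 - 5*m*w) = (m - w)/(m - 5*w)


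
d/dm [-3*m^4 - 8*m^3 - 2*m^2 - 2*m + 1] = -12*m^3 - 24*m^2 - 4*m - 2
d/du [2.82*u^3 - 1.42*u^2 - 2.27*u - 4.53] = 8.46*u^2 - 2.84*u - 2.27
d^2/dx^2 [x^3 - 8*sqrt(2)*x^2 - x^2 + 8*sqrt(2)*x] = 6*x - 16*sqrt(2) - 2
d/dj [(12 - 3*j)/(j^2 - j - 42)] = 3*(-j^2 + j + (j - 4)*(2*j - 1) + 42)/(-j^2 + j + 42)^2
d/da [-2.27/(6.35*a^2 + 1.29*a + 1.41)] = (28.829*a + 2.9283)/(6.35*a^2 + 1.29*a + 1.41)^2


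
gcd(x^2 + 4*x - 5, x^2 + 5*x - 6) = x - 1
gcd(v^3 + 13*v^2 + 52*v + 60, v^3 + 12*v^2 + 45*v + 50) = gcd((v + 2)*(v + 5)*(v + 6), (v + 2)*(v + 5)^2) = v^2 + 7*v + 10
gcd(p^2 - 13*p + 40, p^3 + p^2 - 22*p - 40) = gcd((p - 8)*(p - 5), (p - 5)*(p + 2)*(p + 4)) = p - 5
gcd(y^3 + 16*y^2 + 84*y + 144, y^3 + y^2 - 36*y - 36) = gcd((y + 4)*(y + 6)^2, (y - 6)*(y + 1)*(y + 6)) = y + 6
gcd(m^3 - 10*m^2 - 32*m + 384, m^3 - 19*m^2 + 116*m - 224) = m - 8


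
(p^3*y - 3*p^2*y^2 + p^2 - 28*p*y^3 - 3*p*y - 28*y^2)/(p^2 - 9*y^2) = (p^3*y - 3*p^2*y^2 + p^2 - 28*p*y^3 - 3*p*y - 28*y^2)/(p^2 - 9*y^2)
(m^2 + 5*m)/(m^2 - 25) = m/(m - 5)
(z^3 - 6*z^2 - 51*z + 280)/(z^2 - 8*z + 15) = (z^2 - z - 56)/(z - 3)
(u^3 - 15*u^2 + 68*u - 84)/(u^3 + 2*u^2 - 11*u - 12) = (u^3 - 15*u^2 + 68*u - 84)/(u^3 + 2*u^2 - 11*u - 12)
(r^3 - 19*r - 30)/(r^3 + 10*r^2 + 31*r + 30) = (r - 5)/(r + 5)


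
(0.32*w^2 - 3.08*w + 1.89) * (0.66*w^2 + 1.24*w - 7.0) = 0.2112*w^4 - 1.636*w^3 - 4.8118*w^2 + 23.9036*w - 13.23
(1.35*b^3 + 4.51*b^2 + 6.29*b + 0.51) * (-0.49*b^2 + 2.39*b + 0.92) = -0.6615*b^5 + 1.0166*b^4 + 8.9388*b^3 + 18.9324*b^2 + 7.0057*b + 0.4692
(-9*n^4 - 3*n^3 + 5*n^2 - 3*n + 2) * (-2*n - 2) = 18*n^5 + 24*n^4 - 4*n^3 - 4*n^2 + 2*n - 4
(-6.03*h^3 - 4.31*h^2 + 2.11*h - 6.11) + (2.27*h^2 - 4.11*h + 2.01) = -6.03*h^3 - 2.04*h^2 - 2.0*h - 4.1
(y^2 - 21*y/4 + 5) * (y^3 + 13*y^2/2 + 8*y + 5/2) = y^5 + 5*y^4/4 - 169*y^3/8 - 7*y^2 + 215*y/8 + 25/2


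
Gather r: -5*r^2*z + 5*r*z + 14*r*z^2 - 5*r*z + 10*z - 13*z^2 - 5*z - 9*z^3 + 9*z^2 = -5*r^2*z + 14*r*z^2 - 9*z^3 - 4*z^2 + 5*z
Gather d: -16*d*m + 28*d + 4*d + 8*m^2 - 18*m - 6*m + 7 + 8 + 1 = d*(32 - 16*m) + 8*m^2 - 24*m + 16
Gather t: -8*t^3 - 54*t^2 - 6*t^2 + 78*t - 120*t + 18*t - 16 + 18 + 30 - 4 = -8*t^3 - 60*t^2 - 24*t + 28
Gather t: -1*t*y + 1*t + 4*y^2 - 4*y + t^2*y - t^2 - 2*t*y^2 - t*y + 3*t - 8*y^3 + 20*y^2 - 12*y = t^2*(y - 1) + t*(-2*y^2 - 2*y + 4) - 8*y^3 + 24*y^2 - 16*y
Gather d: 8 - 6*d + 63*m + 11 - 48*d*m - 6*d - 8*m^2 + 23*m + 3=d*(-48*m - 12) - 8*m^2 + 86*m + 22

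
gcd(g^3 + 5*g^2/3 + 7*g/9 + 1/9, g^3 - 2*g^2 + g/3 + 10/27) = g + 1/3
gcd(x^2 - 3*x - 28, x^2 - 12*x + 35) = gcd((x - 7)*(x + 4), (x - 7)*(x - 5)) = x - 7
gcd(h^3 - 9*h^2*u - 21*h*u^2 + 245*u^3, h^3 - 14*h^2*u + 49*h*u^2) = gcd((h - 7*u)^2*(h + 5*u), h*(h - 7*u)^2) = h^2 - 14*h*u + 49*u^2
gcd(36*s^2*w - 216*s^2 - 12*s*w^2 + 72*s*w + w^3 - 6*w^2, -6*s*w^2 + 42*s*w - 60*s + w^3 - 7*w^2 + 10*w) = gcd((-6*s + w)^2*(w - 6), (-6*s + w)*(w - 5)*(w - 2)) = 6*s - w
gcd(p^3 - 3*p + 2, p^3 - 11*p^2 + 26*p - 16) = p - 1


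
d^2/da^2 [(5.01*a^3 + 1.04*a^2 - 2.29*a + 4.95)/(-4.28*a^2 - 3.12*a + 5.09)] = (1.13686837721616e-13*a^5 + 1.13686837721616e-13*a^4 - 204.152632*a^3 - 202.61928*a^2 - 876.070758*a - 293.198824)/(78.402752*a^6 + 171.460224*a^5 - 154.732272*a^4 - 377.447616*a^3 + 184.015716*a^2 + 242.499816*a - 131.872229)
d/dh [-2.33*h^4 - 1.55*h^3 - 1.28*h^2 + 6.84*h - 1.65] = -9.32*h^3 - 4.65*h^2 - 2.56*h + 6.84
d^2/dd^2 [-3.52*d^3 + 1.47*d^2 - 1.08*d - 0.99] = 2.94 - 21.12*d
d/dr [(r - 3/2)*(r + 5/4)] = 2*r - 1/4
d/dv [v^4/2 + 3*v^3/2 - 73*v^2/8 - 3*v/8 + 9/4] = 2*v^3 + 9*v^2/2 - 73*v/4 - 3/8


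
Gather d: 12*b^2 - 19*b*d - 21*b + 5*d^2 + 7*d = 12*b^2 - 21*b + 5*d^2 + d*(7 - 19*b)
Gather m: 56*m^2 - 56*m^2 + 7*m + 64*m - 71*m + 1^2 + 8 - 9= 0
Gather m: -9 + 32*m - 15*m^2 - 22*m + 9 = -15*m^2 + 10*m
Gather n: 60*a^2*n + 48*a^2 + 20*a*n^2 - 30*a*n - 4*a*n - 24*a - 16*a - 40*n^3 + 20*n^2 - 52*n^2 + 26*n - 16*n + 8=48*a^2 - 40*a - 40*n^3 + n^2*(20*a - 32) + n*(60*a^2 - 34*a + 10) + 8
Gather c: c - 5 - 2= c - 7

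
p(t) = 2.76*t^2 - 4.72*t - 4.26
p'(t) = 5.52*t - 4.72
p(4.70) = 34.52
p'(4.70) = 21.22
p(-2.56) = 25.91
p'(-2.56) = -18.85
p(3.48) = 12.74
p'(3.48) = 14.49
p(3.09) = 7.51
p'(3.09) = 12.34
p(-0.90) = 2.22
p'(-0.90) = -9.69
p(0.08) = -4.62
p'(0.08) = -4.28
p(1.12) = -6.08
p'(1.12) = 1.46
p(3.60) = 14.52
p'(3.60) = 15.15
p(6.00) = 66.78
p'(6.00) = 28.40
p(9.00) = 176.82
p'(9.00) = 44.96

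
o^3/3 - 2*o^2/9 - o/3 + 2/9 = (o/3 + 1/3)*(o - 1)*(o - 2/3)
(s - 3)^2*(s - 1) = s^3 - 7*s^2 + 15*s - 9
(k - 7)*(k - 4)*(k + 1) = k^3 - 10*k^2 + 17*k + 28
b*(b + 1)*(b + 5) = b^3 + 6*b^2 + 5*b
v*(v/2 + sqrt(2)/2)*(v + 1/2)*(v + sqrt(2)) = v^4/2 + v^3/4 + sqrt(2)*v^3 + sqrt(2)*v^2/2 + v^2 + v/2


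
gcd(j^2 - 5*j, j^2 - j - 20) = j - 5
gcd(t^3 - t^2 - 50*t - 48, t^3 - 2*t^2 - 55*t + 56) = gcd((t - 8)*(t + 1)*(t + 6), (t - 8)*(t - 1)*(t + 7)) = t - 8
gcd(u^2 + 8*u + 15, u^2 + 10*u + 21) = u + 3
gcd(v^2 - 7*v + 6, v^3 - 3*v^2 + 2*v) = v - 1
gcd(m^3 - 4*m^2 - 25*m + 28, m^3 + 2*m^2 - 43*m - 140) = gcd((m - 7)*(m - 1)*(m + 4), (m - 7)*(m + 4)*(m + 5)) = m^2 - 3*m - 28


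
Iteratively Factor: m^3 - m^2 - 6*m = (m - 3)*(m^2 + 2*m) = (m - 3)*(m + 2)*(m)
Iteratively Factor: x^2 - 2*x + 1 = (x - 1)*(x - 1)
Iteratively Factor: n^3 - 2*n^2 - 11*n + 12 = (n - 1)*(n^2 - n - 12) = (n - 1)*(n + 3)*(n - 4)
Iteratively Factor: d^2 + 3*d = (d)*(d + 3)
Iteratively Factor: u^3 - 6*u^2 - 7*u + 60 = (u - 4)*(u^2 - 2*u - 15) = (u - 5)*(u - 4)*(u + 3)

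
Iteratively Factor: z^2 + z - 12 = (z - 3)*(z + 4)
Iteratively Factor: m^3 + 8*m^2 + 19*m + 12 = (m + 3)*(m^2 + 5*m + 4) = (m + 1)*(m + 3)*(m + 4)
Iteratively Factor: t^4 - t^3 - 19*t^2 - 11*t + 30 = (t + 3)*(t^3 - 4*t^2 - 7*t + 10) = (t + 2)*(t + 3)*(t^2 - 6*t + 5) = (t - 1)*(t + 2)*(t + 3)*(t - 5)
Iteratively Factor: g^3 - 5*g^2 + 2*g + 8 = (g - 4)*(g^2 - g - 2) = (g - 4)*(g + 1)*(g - 2)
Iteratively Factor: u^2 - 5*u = (u)*(u - 5)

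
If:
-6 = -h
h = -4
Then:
No Solution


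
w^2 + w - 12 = (w - 3)*(w + 4)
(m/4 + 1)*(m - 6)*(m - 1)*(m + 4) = m^4/4 + m^3/4 - 17*m^2/2 - 16*m + 24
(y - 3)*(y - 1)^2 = y^3 - 5*y^2 + 7*y - 3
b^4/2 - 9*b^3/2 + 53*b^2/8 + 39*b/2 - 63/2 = (b/2 + 1)*(b - 6)*(b - 7/2)*(b - 3/2)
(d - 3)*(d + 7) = d^2 + 4*d - 21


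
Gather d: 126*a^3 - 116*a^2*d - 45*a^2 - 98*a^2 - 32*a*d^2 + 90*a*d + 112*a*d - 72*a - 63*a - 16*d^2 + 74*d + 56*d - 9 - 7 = 126*a^3 - 143*a^2 - 135*a + d^2*(-32*a - 16) + d*(-116*a^2 + 202*a + 130) - 16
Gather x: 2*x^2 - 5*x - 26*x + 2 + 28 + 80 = 2*x^2 - 31*x + 110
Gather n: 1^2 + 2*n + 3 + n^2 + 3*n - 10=n^2 + 5*n - 6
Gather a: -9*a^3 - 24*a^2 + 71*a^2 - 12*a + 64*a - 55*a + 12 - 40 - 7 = -9*a^3 + 47*a^2 - 3*a - 35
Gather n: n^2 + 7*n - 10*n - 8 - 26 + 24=n^2 - 3*n - 10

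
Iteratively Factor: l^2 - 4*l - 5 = (l + 1)*(l - 5)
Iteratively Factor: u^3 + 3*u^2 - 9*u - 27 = (u - 3)*(u^2 + 6*u + 9) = (u - 3)*(u + 3)*(u + 3)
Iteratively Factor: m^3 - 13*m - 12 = (m + 3)*(m^2 - 3*m - 4) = (m - 4)*(m + 3)*(m + 1)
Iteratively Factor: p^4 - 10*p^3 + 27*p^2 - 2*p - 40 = (p + 1)*(p^3 - 11*p^2 + 38*p - 40) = (p - 2)*(p + 1)*(p^2 - 9*p + 20) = (p - 5)*(p - 2)*(p + 1)*(p - 4)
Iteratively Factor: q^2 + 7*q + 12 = (q + 4)*(q + 3)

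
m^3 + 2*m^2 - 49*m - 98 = (m - 7)*(m + 2)*(m + 7)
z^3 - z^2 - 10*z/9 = z*(z - 5/3)*(z + 2/3)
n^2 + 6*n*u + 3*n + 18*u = (n + 3)*(n + 6*u)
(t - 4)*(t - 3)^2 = t^3 - 10*t^2 + 33*t - 36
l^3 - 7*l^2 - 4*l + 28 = (l - 7)*(l - 2)*(l + 2)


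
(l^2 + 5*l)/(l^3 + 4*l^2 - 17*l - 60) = l/(l^2 - l - 12)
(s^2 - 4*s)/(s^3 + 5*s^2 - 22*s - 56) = s/(s^2 + 9*s + 14)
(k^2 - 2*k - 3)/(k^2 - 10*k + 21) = (k + 1)/(k - 7)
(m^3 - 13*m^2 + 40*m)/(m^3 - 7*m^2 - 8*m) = (m - 5)/(m + 1)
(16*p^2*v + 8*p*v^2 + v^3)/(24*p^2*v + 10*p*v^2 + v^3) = (4*p + v)/(6*p + v)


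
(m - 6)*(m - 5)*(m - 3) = m^3 - 14*m^2 + 63*m - 90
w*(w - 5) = w^2 - 5*w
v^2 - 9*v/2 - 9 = (v - 6)*(v + 3/2)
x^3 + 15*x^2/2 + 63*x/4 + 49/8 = (x + 1/2)*(x + 7/2)^2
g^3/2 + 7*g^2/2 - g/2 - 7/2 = (g/2 + 1/2)*(g - 1)*(g + 7)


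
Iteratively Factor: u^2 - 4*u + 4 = (u - 2)*(u - 2)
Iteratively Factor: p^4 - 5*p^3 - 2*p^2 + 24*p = (p - 3)*(p^3 - 2*p^2 - 8*p) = p*(p - 3)*(p^2 - 2*p - 8) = p*(p - 4)*(p - 3)*(p + 2)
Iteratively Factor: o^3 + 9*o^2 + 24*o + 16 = (o + 4)*(o^2 + 5*o + 4) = (o + 4)^2*(o + 1)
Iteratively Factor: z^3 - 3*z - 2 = (z - 2)*(z^2 + 2*z + 1) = (z - 2)*(z + 1)*(z + 1)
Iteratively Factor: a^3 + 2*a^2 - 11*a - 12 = (a + 4)*(a^2 - 2*a - 3) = (a + 1)*(a + 4)*(a - 3)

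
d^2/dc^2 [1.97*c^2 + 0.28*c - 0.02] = 3.94000000000000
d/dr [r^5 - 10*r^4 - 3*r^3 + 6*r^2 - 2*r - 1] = 5*r^4 - 40*r^3 - 9*r^2 + 12*r - 2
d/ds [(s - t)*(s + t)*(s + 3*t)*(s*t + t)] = t*(4*s^3 + 9*s^2*t + 3*s^2 - 2*s*t^2 + 6*s*t - 3*t^3 - t^2)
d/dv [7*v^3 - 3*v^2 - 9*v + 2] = 21*v^2 - 6*v - 9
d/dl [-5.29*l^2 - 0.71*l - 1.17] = -10.58*l - 0.71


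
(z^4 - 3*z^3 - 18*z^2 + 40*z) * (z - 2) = z^5 - 5*z^4 - 12*z^3 + 76*z^2 - 80*z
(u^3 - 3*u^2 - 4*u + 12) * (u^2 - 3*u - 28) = u^5 - 6*u^4 - 23*u^3 + 108*u^2 + 76*u - 336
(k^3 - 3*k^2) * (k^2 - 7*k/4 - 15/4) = k^5 - 19*k^4/4 + 3*k^3/2 + 45*k^2/4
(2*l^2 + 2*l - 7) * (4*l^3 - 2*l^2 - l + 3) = 8*l^5 + 4*l^4 - 34*l^3 + 18*l^2 + 13*l - 21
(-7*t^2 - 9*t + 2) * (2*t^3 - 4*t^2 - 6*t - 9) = -14*t^5 + 10*t^4 + 82*t^3 + 109*t^2 + 69*t - 18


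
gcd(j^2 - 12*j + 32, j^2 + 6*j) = 1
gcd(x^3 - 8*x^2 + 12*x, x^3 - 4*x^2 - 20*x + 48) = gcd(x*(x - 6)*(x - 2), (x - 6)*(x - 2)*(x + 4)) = x^2 - 8*x + 12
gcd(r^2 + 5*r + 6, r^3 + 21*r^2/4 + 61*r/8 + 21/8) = r + 3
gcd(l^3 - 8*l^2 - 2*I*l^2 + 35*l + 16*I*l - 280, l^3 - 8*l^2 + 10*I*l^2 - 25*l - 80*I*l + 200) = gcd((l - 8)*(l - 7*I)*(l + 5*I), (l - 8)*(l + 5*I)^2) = l^2 + l*(-8 + 5*I) - 40*I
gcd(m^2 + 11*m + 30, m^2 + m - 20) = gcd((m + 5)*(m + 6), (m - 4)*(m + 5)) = m + 5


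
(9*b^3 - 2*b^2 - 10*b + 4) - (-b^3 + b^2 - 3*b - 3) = 10*b^3 - 3*b^2 - 7*b + 7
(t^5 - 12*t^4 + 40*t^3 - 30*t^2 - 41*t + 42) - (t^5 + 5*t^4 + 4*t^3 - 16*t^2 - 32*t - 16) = -17*t^4 + 36*t^3 - 14*t^2 - 9*t + 58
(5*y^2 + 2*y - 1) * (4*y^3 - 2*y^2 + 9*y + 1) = 20*y^5 - 2*y^4 + 37*y^3 + 25*y^2 - 7*y - 1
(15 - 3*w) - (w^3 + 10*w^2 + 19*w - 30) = -w^3 - 10*w^2 - 22*w + 45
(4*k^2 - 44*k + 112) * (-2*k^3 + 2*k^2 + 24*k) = -8*k^5 + 96*k^4 - 216*k^3 - 832*k^2 + 2688*k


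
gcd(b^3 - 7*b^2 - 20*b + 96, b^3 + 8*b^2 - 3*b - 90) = b - 3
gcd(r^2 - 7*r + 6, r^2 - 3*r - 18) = r - 6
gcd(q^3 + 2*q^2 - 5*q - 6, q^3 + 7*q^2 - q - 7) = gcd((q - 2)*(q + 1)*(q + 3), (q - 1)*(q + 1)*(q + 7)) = q + 1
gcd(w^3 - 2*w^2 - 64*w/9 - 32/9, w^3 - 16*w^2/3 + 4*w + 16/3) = w^2 - 10*w/3 - 8/3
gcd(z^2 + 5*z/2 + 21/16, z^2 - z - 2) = 1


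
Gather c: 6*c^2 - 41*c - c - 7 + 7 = 6*c^2 - 42*c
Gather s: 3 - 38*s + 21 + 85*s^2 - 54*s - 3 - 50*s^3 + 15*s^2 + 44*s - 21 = -50*s^3 + 100*s^2 - 48*s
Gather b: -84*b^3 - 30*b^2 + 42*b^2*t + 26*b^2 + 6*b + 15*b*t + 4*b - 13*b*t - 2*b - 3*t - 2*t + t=-84*b^3 + b^2*(42*t - 4) + b*(2*t + 8) - 4*t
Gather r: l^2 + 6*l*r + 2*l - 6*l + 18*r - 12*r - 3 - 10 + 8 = l^2 - 4*l + r*(6*l + 6) - 5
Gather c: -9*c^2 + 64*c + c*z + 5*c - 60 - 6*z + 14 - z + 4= -9*c^2 + c*(z + 69) - 7*z - 42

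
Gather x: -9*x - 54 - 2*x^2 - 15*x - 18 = -2*x^2 - 24*x - 72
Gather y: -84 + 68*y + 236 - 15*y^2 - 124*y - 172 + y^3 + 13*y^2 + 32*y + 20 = y^3 - 2*y^2 - 24*y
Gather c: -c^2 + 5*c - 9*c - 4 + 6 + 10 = -c^2 - 4*c + 12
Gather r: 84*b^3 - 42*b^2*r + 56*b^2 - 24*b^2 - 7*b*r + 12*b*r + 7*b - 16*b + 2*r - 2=84*b^3 + 32*b^2 - 9*b + r*(-42*b^2 + 5*b + 2) - 2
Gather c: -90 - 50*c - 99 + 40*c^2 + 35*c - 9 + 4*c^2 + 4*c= 44*c^2 - 11*c - 198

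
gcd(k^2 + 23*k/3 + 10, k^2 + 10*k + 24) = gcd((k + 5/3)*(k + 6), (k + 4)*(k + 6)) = k + 6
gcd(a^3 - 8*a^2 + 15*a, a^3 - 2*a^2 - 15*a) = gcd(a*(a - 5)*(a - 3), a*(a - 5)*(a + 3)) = a^2 - 5*a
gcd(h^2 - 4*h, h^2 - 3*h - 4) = h - 4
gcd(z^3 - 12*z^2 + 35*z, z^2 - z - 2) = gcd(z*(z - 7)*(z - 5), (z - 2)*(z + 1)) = 1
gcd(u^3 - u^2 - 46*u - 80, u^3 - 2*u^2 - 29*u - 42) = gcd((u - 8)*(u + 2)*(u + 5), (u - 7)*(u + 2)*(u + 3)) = u + 2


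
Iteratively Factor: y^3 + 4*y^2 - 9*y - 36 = (y + 4)*(y^2 - 9) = (y + 3)*(y + 4)*(y - 3)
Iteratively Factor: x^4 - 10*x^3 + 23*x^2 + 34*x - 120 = (x - 3)*(x^3 - 7*x^2 + 2*x + 40) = (x - 4)*(x - 3)*(x^2 - 3*x - 10) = (x - 4)*(x - 3)*(x + 2)*(x - 5)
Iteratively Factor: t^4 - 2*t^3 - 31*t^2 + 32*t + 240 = (t - 5)*(t^3 + 3*t^2 - 16*t - 48) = (t - 5)*(t + 3)*(t^2 - 16) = (t - 5)*(t - 4)*(t + 3)*(t + 4)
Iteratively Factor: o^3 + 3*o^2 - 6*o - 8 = (o + 1)*(o^2 + 2*o - 8) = (o + 1)*(o + 4)*(o - 2)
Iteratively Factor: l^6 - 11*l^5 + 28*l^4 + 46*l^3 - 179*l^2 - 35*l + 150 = (l - 1)*(l^5 - 10*l^4 + 18*l^3 + 64*l^2 - 115*l - 150) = (l - 3)*(l - 1)*(l^4 - 7*l^3 - 3*l^2 + 55*l + 50) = (l - 5)*(l - 3)*(l - 1)*(l^3 - 2*l^2 - 13*l - 10) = (l - 5)^2*(l - 3)*(l - 1)*(l^2 + 3*l + 2) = (l - 5)^2*(l - 3)*(l - 1)*(l + 1)*(l + 2)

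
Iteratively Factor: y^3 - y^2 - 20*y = (y + 4)*(y^2 - 5*y) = (y - 5)*(y + 4)*(y)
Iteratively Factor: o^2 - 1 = (o + 1)*(o - 1)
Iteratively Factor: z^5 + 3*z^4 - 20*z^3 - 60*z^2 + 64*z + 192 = (z - 2)*(z^4 + 5*z^3 - 10*z^2 - 80*z - 96) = (z - 2)*(z + 4)*(z^3 + z^2 - 14*z - 24) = (z - 4)*(z - 2)*(z + 4)*(z^2 + 5*z + 6) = (z - 4)*(z - 2)*(z + 3)*(z + 4)*(z + 2)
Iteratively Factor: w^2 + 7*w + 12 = (w + 4)*(w + 3)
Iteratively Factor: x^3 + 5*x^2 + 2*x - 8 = (x - 1)*(x^2 + 6*x + 8) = (x - 1)*(x + 2)*(x + 4)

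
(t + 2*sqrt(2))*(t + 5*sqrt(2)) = t^2 + 7*sqrt(2)*t + 20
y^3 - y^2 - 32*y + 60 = (y - 5)*(y - 2)*(y + 6)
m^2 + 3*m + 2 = (m + 1)*(m + 2)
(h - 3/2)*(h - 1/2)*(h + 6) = h^3 + 4*h^2 - 45*h/4 + 9/2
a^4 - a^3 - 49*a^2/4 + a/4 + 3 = (a - 4)*(a - 1/2)*(a + 1/2)*(a + 3)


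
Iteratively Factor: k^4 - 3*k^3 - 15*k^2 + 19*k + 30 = (k - 5)*(k^3 + 2*k^2 - 5*k - 6) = (k - 5)*(k + 1)*(k^2 + k - 6) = (k - 5)*(k + 1)*(k + 3)*(k - 2)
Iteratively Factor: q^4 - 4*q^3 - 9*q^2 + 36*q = (q)*(q^3 - 4*q^2 - 9*q + 36) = q*(q - 3)*(q^2 - q - 12) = q*(q - 3)*(q + 3)*(q - 4)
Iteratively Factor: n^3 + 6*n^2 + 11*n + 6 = (n + 1)*(n^2 + 5*n + 6) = (n + 1)*(n + 2)*(n + 3)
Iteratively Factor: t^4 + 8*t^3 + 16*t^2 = (t)*(t^3 + 8*t^2 + 16*t) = t^2*(t^2 + 8*t + 16) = t^2*(t + 4)*(t + 4)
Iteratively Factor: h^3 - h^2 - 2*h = (h + 1)*(h^2 - 2*h) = (h - 2)*(h + 1)*(h)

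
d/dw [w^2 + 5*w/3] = 2*w + 5/3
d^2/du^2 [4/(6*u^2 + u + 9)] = 8*(-36*u^2 - 6*u + (12*u + 1)^2 - 54)/(6*u^2 + u + 9)^3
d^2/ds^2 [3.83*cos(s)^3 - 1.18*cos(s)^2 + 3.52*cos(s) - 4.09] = -34.47*cos(s)^3 + 4.72*cos(s)^2 + 19.46*cos(s) - 2.36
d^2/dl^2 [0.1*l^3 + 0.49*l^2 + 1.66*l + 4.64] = 0.6*l + 0.98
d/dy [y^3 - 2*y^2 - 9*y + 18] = 3*y^2 - 4*y - 9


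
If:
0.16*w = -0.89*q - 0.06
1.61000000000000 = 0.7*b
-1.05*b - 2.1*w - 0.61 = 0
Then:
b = 2.30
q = 0.19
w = -1.44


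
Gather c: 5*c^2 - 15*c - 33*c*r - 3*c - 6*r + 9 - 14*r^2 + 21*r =5*c^2 + c*(-33*r - 18) - 14*r^2 + 15*r + 9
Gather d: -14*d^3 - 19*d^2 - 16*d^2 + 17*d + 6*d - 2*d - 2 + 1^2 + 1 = -14*d^3 - 35*d^2 + 21*d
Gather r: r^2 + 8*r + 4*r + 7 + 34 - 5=r^2 + 12*r + 36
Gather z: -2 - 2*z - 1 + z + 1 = -z - 2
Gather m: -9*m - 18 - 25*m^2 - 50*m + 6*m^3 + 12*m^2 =6*m^3 - 13*m^2 - 59*m - 18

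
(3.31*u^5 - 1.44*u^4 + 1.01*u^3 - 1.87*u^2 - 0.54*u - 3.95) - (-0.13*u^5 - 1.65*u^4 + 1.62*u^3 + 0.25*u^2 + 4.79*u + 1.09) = 3.44*u^5 + 0.21*u^4 - 0.61*u^3 - 2.12*u^2 - 5.33*u - 5.04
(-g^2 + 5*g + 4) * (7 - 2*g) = 2*g^3 - 17*g^2 + 27*g + 28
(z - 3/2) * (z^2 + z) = z^3 - z^2/2 - 3*z/2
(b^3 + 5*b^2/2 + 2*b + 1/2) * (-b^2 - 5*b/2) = -b^5 - 5*b^4 - 33*b^3/4 - 11*b^2/2 - 5*b/4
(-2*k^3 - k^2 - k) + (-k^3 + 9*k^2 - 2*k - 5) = -3*k^3 + 8*k^2 - 3*k - 5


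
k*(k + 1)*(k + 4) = k^3 + 5*k^2 + 4*k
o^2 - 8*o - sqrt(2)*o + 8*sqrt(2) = (o - 8)*(o - sqrt(2))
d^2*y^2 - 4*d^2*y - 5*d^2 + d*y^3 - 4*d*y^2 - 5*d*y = (d + y)*(y - 5)*(d*y + d)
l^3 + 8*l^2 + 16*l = l*(l + 4)^2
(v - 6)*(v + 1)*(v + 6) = v^3 + v^2 - 36*v - 36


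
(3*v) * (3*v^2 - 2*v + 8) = 9*v^3 - 6*v^2 + 24*v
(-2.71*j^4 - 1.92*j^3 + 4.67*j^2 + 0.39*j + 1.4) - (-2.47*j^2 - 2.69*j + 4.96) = -2.71*j^4 - 1.92*j^3 + 7.14*j^2 + 3.08*j - 3.56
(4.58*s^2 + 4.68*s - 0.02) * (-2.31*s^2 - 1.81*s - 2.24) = -10.5798*s^4 - 19.1006*s^3 - 18.6838*s^2 - 10.447*s + 0.0448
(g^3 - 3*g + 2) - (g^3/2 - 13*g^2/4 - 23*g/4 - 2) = g^3/2 + 13*g^2/4 + 11*g/4 + 4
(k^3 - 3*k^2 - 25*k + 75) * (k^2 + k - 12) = k^5 - 2*k^4 - 40*k^3 + 86*k^2 + 375*k - 900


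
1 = 1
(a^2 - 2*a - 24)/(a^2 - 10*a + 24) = (a + 4)/(a - 4)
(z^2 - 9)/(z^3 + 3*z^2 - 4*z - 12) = (z - 3)/(z^2 - 4)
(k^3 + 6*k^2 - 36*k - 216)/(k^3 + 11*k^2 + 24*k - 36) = (k - 6)/(k - 1)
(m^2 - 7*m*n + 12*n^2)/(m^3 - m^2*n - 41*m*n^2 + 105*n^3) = (m - 4*n)/(m^2 + 2*m*n - 35*n^2)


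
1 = 1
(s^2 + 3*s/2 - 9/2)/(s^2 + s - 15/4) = 2*(s + 3)/(2*s + 5)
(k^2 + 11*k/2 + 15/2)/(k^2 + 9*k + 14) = (2*k^2 + 11*k + 15)/(2*(k^2 + 9*k + 14))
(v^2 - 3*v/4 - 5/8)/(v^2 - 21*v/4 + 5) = (v + 1/2)/(v - 4)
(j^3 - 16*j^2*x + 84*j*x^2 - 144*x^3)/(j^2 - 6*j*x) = j - 10*x + 24*x^2/j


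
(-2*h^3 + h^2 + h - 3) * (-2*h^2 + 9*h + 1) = 4*h^5 - 20*h^4 + 5*h^3 + 16*h^2 - 26*h - 3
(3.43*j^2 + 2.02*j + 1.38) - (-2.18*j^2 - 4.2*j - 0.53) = 5.61*j^2 + 6.22*j + 1.91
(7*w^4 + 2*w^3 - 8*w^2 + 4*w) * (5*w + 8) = 35*w^5 + 66*w^4 - 24*w^3 - 44*w^2 + 32*w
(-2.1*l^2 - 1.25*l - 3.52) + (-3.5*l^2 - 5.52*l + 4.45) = -5.6*l^2 - 6.77*l + 0.93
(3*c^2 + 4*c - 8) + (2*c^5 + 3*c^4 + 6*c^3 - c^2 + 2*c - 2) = 2*c^5 + 3*c^4 + 6*c^3 + 2*c^2 + 6*c - 10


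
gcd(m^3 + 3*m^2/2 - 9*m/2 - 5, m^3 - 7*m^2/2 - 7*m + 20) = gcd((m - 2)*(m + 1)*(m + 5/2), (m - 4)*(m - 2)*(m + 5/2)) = m^2 + m/2 - 5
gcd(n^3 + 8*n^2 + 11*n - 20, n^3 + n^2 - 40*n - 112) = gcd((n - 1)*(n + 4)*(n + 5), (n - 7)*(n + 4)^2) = n + 4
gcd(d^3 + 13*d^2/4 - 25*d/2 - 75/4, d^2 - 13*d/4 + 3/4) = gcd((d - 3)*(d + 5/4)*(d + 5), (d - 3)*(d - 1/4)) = d - 3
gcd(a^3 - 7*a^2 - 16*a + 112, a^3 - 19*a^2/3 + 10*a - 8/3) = a - 4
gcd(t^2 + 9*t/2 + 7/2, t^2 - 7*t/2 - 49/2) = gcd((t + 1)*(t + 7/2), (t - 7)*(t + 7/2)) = t + 7/2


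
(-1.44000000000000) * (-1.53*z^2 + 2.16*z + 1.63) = 2.2032*z^2 - 3.1104*z - 2.3472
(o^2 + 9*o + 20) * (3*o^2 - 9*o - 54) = 3*o^4 + 18*o^3 - 75*o^2 - 666*o - 1080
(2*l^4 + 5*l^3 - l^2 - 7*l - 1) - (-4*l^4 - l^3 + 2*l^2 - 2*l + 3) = 6*l^4 + 6*l^3 - 3*l^2 - 5*l - 4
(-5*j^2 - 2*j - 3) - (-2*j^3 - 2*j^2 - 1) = 2*j^3 - 3*j^2 - 2*j - 2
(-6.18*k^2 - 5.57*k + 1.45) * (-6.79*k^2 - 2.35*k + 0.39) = 41.9622*k^4 + 52.3433*k^3 + 0.833800000000002*k^2 - 5.5798*k + 0.5655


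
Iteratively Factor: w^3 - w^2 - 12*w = (w)*(w^2 - w - 12) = w*(w - 4)*(w + 3)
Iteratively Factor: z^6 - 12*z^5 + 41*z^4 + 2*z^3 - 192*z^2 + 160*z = (z - 1)*(z^5 - 11*z^4 + 30*z^3 + 32*z^2 - 160*z) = (z - 4)*(z - 1)*(z^4 - 7*z^3 + 2*z^2 + 40*z) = (z - 4)^2*(z - 1)*(z^3 - 3*z^2 - 10*z) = (z - 4)^2*(z - 1)*(z + 2)*(z^2 - 5*z) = z*(z - 4)^2*(z - 1)*(z + 2)*(z - 5)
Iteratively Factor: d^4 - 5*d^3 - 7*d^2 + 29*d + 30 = (d - 5)*(d^3 - 7*d - 6) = (d - 5)*(d - 3)*(d^2 + 3*d + 2) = (d - 5)*(d - 3)*(d + 2)*(d + 1)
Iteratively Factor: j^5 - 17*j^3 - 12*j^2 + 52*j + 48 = (j + 2)*(j^4 - 2*j^3 - 13*j^2 + 14*j + 24) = (j - 2)*(j + 2)*(j^3 - 13*j - 12) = (j - 2)*(j + 2)*(j + 3)*(j^2 - 3*j - 4) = (j - 4)*(j - 2)*(j + 2)*(j + 3)*(j + 1)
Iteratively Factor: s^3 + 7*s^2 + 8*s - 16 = (s - 1)*(s^2 + 8*s + 16) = (s - 1)*(s + 4)*(s + 4)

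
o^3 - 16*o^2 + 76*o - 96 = (o - 8)*(o - 6)*(o - 2)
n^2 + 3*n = n*(n + 3)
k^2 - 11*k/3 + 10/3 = (k - 2)*(k - 5/3)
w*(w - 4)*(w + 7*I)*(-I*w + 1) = -I*w^4 + 8*w^3 + 4*I*w^3 - 32*w^2 + 7*I*w^2 - 28*I*w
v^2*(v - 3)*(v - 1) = v^4 - 4*v^3 + 3*v^2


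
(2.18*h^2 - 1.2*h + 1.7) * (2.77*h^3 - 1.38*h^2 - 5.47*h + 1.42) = 6.0386*h^5 - 6.3324*h^4 - 5.5596*h^3 + 7.3136*h^2 - 11.003*h + 2.414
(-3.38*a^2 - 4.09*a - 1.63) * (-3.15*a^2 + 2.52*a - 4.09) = 10.647*a^4 + 4.3659*a^3 + 8.6519*a^2 + 12.6205*a + 6.6667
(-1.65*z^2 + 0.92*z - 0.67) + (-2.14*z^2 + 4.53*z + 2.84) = -3.79*z^2 + 5.45*z + 2.17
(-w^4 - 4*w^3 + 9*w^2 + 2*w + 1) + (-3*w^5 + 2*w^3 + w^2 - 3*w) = -3*w^5 - w^4 - 2*w^3 + 10*w^2 - w + 1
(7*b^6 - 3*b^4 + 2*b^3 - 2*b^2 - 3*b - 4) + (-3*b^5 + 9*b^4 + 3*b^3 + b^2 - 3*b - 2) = 7*b^6 - 3*b^5 + 6*b^4 + 5*b^3 - b^2 - 6*b - 6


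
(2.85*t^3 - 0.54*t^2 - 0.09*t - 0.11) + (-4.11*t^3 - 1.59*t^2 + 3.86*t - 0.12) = -1.26*t^3 - 2.13*t^2 + 3.77*t - 0.23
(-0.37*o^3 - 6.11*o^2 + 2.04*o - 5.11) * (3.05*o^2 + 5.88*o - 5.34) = -1.1285*o^5 - 20.8111*o^4 - 27.729*o^3 + 29.0371*o^2 - 40.9404*o + 27.2874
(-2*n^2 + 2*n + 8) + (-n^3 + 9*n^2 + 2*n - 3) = -n^3 + 7*n^2 + 4*n + 5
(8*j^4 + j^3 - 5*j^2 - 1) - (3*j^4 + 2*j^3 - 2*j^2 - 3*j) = 5*j^4 - j^3 - 3*j^2 + 3*j - 1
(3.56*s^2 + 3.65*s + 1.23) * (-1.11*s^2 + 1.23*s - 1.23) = -3.9516*s^4 + 0.3273*s^3 - 1.2546*s^2 - 2.9766*s - 1.5129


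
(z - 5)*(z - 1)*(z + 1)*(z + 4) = z^4 - z^3 - 21*z^2 + z + 20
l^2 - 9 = (l - 3)*(l + 3)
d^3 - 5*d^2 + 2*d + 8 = (d - 4)*(d - 2)*(d + 1)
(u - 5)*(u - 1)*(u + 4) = u^3 - 2*u^2 - 19*u + 20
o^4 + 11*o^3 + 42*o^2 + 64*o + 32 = (o + 1)*(o + 2)*(o + 4)^2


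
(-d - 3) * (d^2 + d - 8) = -d^3 - 4*d^2 + 5*d + 24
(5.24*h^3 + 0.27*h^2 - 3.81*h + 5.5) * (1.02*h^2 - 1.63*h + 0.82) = 5.3448*h^5 - 8.2658*h^4 - 0.0294999999999999*h^3 + 12.0417*h^2 - 12.0892*h + 4.51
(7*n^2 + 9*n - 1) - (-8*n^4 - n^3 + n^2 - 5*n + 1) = 8*n^4 + n^3 + 6*n^2 + 14*n - 2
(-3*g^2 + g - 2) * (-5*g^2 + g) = 15*g^4 - 8*g^3 + 11*g^2 - 2*g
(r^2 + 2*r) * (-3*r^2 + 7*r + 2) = -3*r^4 + r^3 + 16*r^2 + 4*r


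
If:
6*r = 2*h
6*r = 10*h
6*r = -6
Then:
No Solution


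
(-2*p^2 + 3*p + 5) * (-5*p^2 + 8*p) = 10*p^4 - 31*p^3 - p^2 + 40*p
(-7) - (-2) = -5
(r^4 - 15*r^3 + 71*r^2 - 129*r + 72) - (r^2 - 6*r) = r^4 - 15*r^3 + 70*r^2 - 123*r + 72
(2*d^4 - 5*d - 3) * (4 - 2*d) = -4*d^5 + 8*d^4 + 10*d^2 - 14*d - 12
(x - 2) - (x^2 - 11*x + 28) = -x^2 + 12*x - 30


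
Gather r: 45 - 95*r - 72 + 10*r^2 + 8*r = 10*r^2 - 87*r - 27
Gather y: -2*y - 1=-2*y - 1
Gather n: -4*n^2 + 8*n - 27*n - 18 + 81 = -4*n^2 - 19*n + 63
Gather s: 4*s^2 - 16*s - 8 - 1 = 4*s^2 - 16*s - 9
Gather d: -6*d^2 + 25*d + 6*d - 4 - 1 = -6*d^2 + 31*d - 5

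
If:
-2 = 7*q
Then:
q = -2/7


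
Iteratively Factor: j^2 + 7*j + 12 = (j + 3)*(j + 4)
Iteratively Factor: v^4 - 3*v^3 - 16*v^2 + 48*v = (v + 4)*(v^3 - 7*v^2 + 12*v) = v*(v + 4)*(v^2 - 7*v + 12) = v*(v - 3)*(v + 4)*(v - 4)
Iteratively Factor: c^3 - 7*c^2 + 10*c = (c - 5)*(c^2 - 2*c) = (c - 5)*(c - 2)*(c)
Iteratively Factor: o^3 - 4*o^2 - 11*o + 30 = (o - 5)*(o^2 + o - 6) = (o - 5)*(o - 2)*(o + 3)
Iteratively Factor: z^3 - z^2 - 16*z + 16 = (z + 4)*(z^2 - 5*z + 4) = (z - 1)*(z + 4)*(z - 4)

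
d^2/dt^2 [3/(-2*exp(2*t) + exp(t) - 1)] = 3*(-2*(4*exp(t) - 1)^2*exp(t) + (8*exp(t) - 1)*(2*exp(2*t) - exp(t) + 1))*exp(t)/(2*exp(2*t) - exp(t) + 1)^3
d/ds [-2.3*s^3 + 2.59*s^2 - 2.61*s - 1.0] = -6.9*s^2 + 5.18*s - 2.61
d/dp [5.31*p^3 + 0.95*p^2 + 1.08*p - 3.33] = 15.93*p^2 + 1.9*p + 1.08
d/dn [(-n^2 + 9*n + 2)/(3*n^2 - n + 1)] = (-26*n^2 - 14*n + 11)/(9*n^4 - 6*n^3 + 7*n^2 - 2*n + 1)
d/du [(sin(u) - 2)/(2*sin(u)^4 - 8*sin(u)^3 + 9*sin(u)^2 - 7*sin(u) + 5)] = (-6*sin(u)^4 - 57*sin(u)^2 + 60*sin(u) - 8*sin(3*u) - 9)*cos(u)/(2*sin(u)^4 - 8*sin(u)^3 + 9*sin(u)^2 - 7*sin(u) + 5)^2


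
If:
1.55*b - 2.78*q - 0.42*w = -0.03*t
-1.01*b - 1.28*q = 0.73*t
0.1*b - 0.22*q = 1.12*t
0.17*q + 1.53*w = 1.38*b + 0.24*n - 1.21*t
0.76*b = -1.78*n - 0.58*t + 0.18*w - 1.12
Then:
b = -0.01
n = -0.63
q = 0.01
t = -0.00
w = -0.11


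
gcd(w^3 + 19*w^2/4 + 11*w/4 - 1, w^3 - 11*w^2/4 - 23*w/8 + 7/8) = w^2 + 3*w/4 - 1/4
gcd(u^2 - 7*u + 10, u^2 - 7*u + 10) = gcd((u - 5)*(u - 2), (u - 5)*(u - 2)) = u^2 - 7*u + 10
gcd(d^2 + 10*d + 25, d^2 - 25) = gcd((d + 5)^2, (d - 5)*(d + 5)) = d + 5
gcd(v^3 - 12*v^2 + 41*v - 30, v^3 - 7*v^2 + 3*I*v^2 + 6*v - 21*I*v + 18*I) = v^2 - 7*v + 6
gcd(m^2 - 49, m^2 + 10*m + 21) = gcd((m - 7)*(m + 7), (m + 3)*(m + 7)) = m + 7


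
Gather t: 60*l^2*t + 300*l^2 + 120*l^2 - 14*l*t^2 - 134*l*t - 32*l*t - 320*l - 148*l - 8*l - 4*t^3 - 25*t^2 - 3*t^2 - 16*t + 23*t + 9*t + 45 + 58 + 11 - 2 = 420*l^2 - 476*l - 4*t^3 + t^2*(-14*l - 28) + t*(60*l^2 - 166*l + 16) + 112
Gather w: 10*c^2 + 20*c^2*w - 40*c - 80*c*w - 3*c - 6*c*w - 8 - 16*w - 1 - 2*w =10*c^2 - 43*c + w*(20*c^2 - 86*c - 18) - 9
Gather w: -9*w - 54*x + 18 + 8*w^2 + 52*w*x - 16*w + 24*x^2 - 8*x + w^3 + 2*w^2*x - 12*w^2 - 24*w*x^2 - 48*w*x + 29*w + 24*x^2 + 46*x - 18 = w^3 + w^2*(2*x - 4) + w*(-24*x^2 + 4*x + 4) + 48*x^2 - 16*x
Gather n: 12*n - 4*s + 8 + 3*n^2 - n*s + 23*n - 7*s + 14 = 3*n^2 + n*(35 - s) - 11*s + 22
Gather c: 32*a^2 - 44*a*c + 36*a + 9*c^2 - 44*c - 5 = 32*a^2 + 36*a + 9*c^2 + c*(-44*a - 44) - 5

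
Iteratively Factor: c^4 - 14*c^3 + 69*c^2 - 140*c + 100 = (c - 5)*(c^3 - 9*c^2 + 24*c - 20) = (c - 5)*(c - 2)*(c^2 - 7*c + 10) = (c - 5)^2*(c - 2)*(c - 2)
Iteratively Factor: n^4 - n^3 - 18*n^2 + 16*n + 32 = (n - 2)*(n^3 + n^2 - 16*n - 16) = (n - 2)*(n + 1)*(n^2 - 16) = (n - 2)*(n + 1)*(n + 4)*(n - 4)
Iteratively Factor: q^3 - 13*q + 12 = (q - 3)*(q^2 + 3*q - 4) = (q - 3)*(q + 4)*(q - 1)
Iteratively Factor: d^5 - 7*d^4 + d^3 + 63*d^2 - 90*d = (d)*(d^4 - 7*d^3 + d^2 + 63*d - 90) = d*(d - 5)*(d^3 - 2*d^2 - 9*d + 18) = d*(d - 5)*(d - 2)*(d^2 - 9) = d*(d - 5)*(d - 2)*(d + 3)*(d - 3)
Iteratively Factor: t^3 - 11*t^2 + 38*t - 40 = (t - 4)*(t^2 - 7*t + 10) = (t - 5)*(t - 4)*(t - 2)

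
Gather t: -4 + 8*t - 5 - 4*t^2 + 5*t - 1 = -4*t^2 + 13*t - 10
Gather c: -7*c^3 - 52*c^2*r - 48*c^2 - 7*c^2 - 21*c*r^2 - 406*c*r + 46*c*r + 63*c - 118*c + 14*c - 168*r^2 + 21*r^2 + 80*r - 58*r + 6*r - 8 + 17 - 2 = -7*c^3 + c^2*(-52*r - 55) + c*(-21*r^2 - 360*r - 41) - 147*r^2 + 28*r + 7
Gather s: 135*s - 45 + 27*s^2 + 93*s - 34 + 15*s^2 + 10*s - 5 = 42*s^2 + 238*s - 84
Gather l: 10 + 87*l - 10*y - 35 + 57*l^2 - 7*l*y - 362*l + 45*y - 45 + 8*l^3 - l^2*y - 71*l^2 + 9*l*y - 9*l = 8*l^3 + l^2*(-y - 14) + l*(2*y - 284) + 35*y - 70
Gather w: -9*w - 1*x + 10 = -9*w - x + 10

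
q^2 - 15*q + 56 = (q - 8)*(q - 7)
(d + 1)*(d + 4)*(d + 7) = d^3 + 12*d^2 + 39*d + 28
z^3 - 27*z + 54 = (z - 3)^2*(z + 6)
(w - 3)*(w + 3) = w^2 - 9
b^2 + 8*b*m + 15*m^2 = (b + 3*m)*(b + 5*m)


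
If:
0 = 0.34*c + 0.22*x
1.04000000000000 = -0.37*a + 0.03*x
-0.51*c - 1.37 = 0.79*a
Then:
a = -3.07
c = 2.07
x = -3.20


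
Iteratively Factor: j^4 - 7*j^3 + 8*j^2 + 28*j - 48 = (j - 2)*(j^3 - 5*j^2 - 2*j + 24) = (j - 2)*(j + 2)*(j^2 - 7*j + 12) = (j - 4)*(j - 2)*(j + 2)*(j - 3)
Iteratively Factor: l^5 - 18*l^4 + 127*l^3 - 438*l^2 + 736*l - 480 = (l - 4)*(l^4 - 14*l^3 + 71*l^2 - 154*l + 120) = (l - 4)*(l - 2)*(l^3 - 12*l^2 + 47*l - 60) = (l - 5)*(l - 4)*(l - 2)*(l^2 - 7*l + 12) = (l - 5)*(l - 4)*(l - 3)*(l - 2)*(l - 4)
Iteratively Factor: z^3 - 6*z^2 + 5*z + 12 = (z + 1)*(z^2 - 7*z + 12) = (z - 4)*(z + 1)*(z - 3)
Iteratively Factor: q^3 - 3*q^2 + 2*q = (q - 2)*(q^2 - q) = (q - 2)*(q - 1)*(q)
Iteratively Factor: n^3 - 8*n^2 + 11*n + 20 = (n + 1)*(n^2 - 9*n + 20) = (n - 5)*(n + 1)*(n - 4)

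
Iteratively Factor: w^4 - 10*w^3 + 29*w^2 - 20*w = (w)*(w^3 - 10*w^2 + 29*w - 20) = w*(w - 4)*(w^2 - 6*w + 5) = w*(w - 5)*(w - 4)*(w - 1)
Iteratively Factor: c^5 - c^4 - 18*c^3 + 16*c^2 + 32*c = (c - 2)*(c^4 + c^3 - 16*c^2 - 16*c) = (c - 4)*(c - 2)*(c^3 + 5*c^2 + 4*c) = (c - 4)*(c - 2)*(c + 4)*(c^2 + c) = c*(c - 4)*(c - 2)*(c + 4)*(c + 1)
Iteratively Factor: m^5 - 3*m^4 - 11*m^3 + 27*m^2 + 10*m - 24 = (m - 4)*(m^4 + m^3 - 7*m^2 - m + 6) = (m - 4)*(m + 3)*(m^3 - 2*m^2 - m + 2) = (m - 4)*(m - 1)*(m + 3)*(m^2 - m - 2) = (m - 4)*(m - 1)*(m + 1)*(m + 3)*(m - 2)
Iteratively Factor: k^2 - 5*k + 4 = (k - 4)*(k - 1)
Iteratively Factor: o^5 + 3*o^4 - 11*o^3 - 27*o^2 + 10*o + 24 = (o - 1)*(o^4 + 4*o^3 - 7*o^2 - 34*o - 24) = (o - 1)*(o + 2)*(o^3 + 2*o^2 - 11*o - 12) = (o - 1)*(o + 2)*(o + 4)*(o^2 - 2*o - 3) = (o - 1)*(o + 1)*(o + 2)*(o + 4)*(o - 3)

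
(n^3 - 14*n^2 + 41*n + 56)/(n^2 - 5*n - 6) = (n^2 - 15*n + 56)/(n - 6)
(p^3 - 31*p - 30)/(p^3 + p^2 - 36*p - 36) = (p + 5)/(p + 6)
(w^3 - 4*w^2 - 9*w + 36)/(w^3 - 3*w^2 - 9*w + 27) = (w - 4)/(w - 3)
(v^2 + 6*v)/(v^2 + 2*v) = (v + 6)/(v + 2)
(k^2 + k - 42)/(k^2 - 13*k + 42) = (k + 7)/(k - 7)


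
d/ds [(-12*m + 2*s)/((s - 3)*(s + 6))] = 2*(12*m*s + 18*m - s^2 - 18)/(s^4 + 6*s^3 - 27*s^2 - 108*s + 324)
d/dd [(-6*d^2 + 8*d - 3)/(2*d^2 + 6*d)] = (-26*d^2 + 6*d + 9)/(2*d^2*(d^2 + 6*d + 9))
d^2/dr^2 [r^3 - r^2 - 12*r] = 6*r - 2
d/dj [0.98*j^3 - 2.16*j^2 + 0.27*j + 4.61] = 2.94*j^2 - 4.32*j + 0.27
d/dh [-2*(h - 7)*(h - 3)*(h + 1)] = -6*h^2 + 36*h - 22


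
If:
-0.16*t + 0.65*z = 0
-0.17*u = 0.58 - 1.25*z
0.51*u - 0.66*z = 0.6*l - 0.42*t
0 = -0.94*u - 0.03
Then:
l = 0.77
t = 1.87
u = -0.03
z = 0.46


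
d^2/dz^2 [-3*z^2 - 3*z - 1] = -6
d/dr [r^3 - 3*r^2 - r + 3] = 3*r^2 - 6*r - 1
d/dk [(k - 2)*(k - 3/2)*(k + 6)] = 3*k^2 + 5*k - 18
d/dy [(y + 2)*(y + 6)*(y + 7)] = 3*y^2 + 30*y + 68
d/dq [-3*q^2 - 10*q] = -6*q - 10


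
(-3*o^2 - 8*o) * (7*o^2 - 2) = -21*o^4 - 56*o^3 + 6*o^2 + 16*o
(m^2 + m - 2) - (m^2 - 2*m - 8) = 3*m + 6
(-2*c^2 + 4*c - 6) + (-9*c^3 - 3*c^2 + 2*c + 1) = -9*c^3 - 5*c^2 + 6*c - 5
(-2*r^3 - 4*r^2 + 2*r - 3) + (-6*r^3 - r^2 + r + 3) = -8*r^3 - 5*r^2 + 3*r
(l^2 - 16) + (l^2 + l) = 2*l^2 + l - 16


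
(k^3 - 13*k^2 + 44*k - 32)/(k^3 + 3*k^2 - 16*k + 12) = (k^2 - 12*k + 32)/(k^2 + 4*k - 12)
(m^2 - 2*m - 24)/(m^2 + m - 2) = (m^2 - 2*m - 24)/(m^2 + m - 2)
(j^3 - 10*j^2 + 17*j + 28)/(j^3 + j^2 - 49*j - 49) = (j - 4)/(j + 7)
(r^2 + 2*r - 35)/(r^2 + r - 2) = (r^2 + 2*r - 35)/(r^2 + r - 2)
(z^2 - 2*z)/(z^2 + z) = (z - 2)/(z + 1)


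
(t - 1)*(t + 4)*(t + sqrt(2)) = t^3 + sqrt(2)*t^2 + 3*t^2 - 4*t + 3*sqrt(2)*t - 4*sqrt(2)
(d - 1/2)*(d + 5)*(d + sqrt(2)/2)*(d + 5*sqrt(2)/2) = d^4 + 3*sqrt(2)*d^3 + 9*d^3/2 + 27*sqrt(2)*d^2/2 - 15*sqrt(2)*d/2 + 45*d/4 - 25/4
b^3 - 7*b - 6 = (b - 3)*(b + 1)*(b + 2)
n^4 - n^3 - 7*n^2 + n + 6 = (n - 3)*(n - 1)*(n + 1)*(n + 2)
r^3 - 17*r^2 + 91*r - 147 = (r - 7)^2*(r - 3)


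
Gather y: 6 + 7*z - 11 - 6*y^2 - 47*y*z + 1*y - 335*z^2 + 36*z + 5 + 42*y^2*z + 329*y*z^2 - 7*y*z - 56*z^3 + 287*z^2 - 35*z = y^2*(42*z - 6) + y*(329*z^2 - 54*z + 1) - 56*z^3 - 48*z^2 + 8*z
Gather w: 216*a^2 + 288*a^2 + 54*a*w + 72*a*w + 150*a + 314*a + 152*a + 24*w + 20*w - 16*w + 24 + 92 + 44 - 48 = 504*a^2 + 616*a + w*(126*a + 28) + 112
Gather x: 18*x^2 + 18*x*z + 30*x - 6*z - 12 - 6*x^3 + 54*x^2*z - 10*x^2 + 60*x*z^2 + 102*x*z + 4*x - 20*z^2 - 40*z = -6*x^3 + x^2*(54*z + 8) + x*(60*z^2 + 120*z + 34) - 20*z^2 - 46*z - 12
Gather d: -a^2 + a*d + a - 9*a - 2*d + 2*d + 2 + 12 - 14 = -a^2 + a*d - 8*a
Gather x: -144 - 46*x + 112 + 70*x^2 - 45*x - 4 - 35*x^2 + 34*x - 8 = 35*x^2 - 57*x - 44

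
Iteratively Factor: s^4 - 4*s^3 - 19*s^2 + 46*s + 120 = (s + 3)*(s^3 - 7*s^2 + 2*s + 40) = (s + 2)*(s + 3)*(s^2 - 9*s + 20) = (s - 4)*(s + 2)*(s + 3)*(s - 5)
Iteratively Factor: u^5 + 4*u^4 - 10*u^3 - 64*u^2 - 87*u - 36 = (u + 1)*(u^4 + 3*u^3 - 13*u^2 - 51*u - 36) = (u + 1)*(u + 3)*(u^3 - 13*u - 12) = (u + 1)*(u + 3)^2*(u^2 - 3*u - 4) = (u - 4)*(u + 1)*(u + 3)^2*(u + 1)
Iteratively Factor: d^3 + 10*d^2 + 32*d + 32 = (d + 2)*(d^2 + 8*d + 16) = (d + 2)*(d + 4)*(d + 4)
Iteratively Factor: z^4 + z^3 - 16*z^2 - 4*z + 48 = (z + 4)*(z^3 - 3*z^2 - 4*z + 12) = (z - 3)*(z + 4)*(z^2 - 4) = (z - 3)*(z - 2)*(z + 4)*(z + 2)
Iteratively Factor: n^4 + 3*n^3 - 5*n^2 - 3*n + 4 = (n - 1)*(n^3 + 4*n^2 - n - 4) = (n - 1)*(n + 4)*(n^2 - 1) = (n - 1)^2*(n + 4)*(n + 1)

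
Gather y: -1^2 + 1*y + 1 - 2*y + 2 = 2 - y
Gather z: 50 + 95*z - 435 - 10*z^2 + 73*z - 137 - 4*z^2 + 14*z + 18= -14*z^2 + 182*z - 504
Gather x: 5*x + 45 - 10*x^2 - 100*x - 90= -10*x^2 - 95*x - 45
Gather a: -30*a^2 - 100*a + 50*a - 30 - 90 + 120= -30*a^2 - 50*a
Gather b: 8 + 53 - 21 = 40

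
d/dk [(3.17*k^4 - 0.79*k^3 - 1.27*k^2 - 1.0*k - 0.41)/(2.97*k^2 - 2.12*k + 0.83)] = (18.8298*k^5 - 22.5075*k^4 + 13.874*k^3 + 3.6953*k^2 + 0.3272*k - 1.6992)/(8.8209*k^4 - 12.5928*k^3 + 9.4246*k^2 - 3.5192*k + 0.6889)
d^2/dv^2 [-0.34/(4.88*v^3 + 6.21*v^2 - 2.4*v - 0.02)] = ((9.9552*v + 4.2228)*(4.88*v^3 + 6.21*v^2 - 2.4*v - 0.02) - 0.34*(14.64*v^2 + 12.42*v - 2.4)*(29.28*v^2 + 24.84*v - 4.8))/(4.88*v^3 + 6.21*v^2 - 2.4*v - 0.02)^3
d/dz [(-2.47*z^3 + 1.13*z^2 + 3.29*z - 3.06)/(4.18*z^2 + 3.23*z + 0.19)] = (-10.3246*z^4 - 15.9562*z^3 - 11.5102*z^2 + 26.011*z + 10.5089)/(17.4724*z^4 + 27.0028*z^3 + 12.0213*z^2 + 1.2274*z + 0.0361)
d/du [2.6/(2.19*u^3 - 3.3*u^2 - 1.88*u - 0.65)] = (-17.082*u^2 + 17.16*u + 4.888)/(-2.19*u^3 + 3.3*u^2 + 1.88*u + 0.65)^2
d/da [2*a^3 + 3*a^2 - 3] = 6*a*(a + 1)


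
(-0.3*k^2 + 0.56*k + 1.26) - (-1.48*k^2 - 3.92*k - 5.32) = 1.18*k^2 + 4.48*k + 6.58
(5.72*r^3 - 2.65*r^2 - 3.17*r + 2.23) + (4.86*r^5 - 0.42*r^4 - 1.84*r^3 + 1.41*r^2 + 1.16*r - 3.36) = 4.86*r^5 - 0.42*r^4 + 3.88*r^3 - 1.24*r^2 - 2.01*r - 1.13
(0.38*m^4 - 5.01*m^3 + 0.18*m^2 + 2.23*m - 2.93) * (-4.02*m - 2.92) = -1.5276*m^5 + 19.0306*m^4 + 13.9056*m^3 - 9.4902*m^2 + 5.267*m + 8.5556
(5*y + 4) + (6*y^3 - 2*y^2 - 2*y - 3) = 6*y^3 - 2*y^2 + 3*y + 1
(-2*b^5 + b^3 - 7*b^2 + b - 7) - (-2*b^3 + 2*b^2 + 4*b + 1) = -2*b^5 + 3*b^3 - 9*b^2 - 3*b - 8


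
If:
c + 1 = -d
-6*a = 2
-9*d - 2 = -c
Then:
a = -1/3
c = -7/10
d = -3/10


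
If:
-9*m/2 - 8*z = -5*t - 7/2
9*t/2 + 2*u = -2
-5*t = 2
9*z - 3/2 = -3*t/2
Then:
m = -11/135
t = -2/5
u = -1/10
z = 7/30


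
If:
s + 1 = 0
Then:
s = -1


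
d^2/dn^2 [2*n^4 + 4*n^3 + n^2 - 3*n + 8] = 24*n^2 + 24*n + 2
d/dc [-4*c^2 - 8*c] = -8*c - 8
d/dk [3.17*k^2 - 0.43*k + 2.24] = 6.34*k - 0.43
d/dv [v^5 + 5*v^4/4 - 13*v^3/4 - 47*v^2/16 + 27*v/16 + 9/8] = 5*v^4 + 5*v^3 - 39*v^2/4 - 47*v/8 + 27/16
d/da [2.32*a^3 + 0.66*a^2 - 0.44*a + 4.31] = 6.96*a^2 + 1.32*a - 0.44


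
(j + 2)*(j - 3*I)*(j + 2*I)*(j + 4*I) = j^4 + 2*j^3 + 3*I*j^3 + 10*j^2 + 6*I*j^2 + 20*j + 24*I*j + 48*I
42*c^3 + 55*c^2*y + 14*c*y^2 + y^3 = (c + y)*(6*c + y)*(7*c + y)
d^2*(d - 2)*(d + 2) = d^4 - 4*d^2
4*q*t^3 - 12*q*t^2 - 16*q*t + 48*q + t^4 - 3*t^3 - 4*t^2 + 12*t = (4*q + t)*(t - 3)*(t - 2)*(t + 2)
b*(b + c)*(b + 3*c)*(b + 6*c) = b^4 + 10*b^3*c + 27*b^2*c^2 + 18*b*c^3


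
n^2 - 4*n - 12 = (n - 6)*(n + 2)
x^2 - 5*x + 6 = (x - 3)*(x - 2)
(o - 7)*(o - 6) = o^2 - 13*o + 42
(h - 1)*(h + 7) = h^2 + 6*h - 7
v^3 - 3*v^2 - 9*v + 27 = (v - 3)^2*(v + 3)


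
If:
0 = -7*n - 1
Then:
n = -1/7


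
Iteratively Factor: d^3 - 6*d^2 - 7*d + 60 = (d - 4)*(d^2 - 2*d - 15) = (d - 4)*(d + 3)*(d - 5)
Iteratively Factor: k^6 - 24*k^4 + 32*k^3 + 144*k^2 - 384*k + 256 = (k + 4)*(k^5 - 4*k^4 - 8*k^3 + 64*k^2 - 112*k + 64) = (k - 2)*(k + 4)*(k^4 - 2*k^3 - 12*k^2 + 40*k - 32) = (k - 2)*(k + 4)^2*(k^3 - 6*k^2 + 12*k - 8) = (k - 2)^2*(k + 4)^2*(k^2 - 4*k + 4) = (k - 2)^3*(k + 4)^2*(k - 2)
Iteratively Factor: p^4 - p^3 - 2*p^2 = (p + 1)*(p^3 - 2*p^2) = p*(p + 1)*(p^2 - 2*p) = p*(p - 2)*(p + 1)*(p)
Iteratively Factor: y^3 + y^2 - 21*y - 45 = (y + 3)*(y^2 - 2*y - 15) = (y + 3)^2*(y - 5)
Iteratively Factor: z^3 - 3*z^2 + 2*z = (z - 1)*(z^2 - 2*z) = z*(z - 1)*(z - 2)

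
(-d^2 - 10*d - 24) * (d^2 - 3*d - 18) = -d^4 - 7*d^3 + 24*d^2 + 252*d + 432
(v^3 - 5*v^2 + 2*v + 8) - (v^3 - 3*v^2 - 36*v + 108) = -2*v^2 + 38*v - 100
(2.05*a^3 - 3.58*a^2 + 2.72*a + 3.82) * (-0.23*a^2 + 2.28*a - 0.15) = -0.4715*a^5 + 5.4974*a^4 - 9.0955*a^3 + 5.86*a^2 + 8.3016*a - 0.573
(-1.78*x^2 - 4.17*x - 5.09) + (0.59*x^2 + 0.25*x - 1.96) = -1.19*x^2 - 3.92*x - 7.05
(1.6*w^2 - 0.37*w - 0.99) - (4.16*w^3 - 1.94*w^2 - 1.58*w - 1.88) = -4.16*w^3 + 3.54*w^2 + 1.21*w + 0.89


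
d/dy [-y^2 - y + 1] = -2*y - 1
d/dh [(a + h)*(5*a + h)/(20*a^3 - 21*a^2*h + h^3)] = (9*a^2 - 2*a*h - h^2)/(16*a^4 - 40*a^3*h + 33*a^2*h^2 - 10*a*h^3 + h^4)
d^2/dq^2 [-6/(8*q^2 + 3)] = 288*(1 - 8*q^2)/(8*q^2 + 3)^3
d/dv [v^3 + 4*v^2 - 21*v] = 3*v^2 + 8*v - 21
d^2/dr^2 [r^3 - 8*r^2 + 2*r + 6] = 6*r - 16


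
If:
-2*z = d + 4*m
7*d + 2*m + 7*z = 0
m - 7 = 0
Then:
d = 24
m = 7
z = -26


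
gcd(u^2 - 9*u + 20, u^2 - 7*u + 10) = u - 5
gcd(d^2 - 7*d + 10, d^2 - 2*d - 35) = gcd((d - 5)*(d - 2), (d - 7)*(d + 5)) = 1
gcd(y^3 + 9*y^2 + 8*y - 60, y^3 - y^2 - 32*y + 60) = y^2 + 4*y - 12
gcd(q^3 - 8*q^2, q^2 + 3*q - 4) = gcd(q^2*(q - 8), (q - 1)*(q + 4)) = 1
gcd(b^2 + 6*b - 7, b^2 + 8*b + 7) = b + 7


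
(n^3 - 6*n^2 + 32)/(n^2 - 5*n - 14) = (n^2 - 8*n + 16)/(n - 7)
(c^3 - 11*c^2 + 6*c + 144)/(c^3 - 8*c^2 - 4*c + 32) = (c^2 - 3*c - 18)/(c^2 - 4)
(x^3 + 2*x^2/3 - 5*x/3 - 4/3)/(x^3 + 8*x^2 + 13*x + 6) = (x - 4/3)/(x + 6)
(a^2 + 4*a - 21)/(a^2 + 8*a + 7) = (a - 3)/(a + 1)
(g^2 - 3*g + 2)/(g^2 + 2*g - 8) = (g - 1)/(g + 4)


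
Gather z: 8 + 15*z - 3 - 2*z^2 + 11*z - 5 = -2*z^2 + 26*z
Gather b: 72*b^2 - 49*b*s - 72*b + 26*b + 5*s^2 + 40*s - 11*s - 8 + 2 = 72*b^2 + b*(-49*s - 46) + 5*s^2 + 29*s - 6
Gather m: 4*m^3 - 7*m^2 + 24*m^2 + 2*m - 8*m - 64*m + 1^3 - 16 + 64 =4*m^3 + 17*m^2 - 70*m + 49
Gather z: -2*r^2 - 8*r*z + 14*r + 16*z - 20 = -2*r^2 + 14*r + z*(16 - 8*r) - 20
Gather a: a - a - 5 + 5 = 0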